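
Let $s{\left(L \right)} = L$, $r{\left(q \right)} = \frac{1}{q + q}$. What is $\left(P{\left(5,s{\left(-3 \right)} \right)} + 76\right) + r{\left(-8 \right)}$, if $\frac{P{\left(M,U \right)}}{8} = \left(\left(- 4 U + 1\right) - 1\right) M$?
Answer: $\frac{8895}{16} \approx 555.94$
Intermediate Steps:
$r{\left(q \right)} = \frac{1}{2 q}$
$P{\left(M,U \right)} = - 32 M U$ ($P{\left(M,U \right)} = 8 \left(\left(- 4 U + 1\right) - 1\right) M = 8 \left(\left(1 - 4 U\right) - 1\right) M = 8 - 4 U M = 8 \left(- 4 M U\right) = - 32 M U$)
$\left(P{\left(5,s{\left(-3 \right)} \right)} + 76\right) + r{\left(-8 \right)} = \left(\left(-32\right) 5 \left(-3\right) + 76\right) + \frac{1}{2 \left(-8\right)} = \left(480 + 76\right) + \frac{1}{2} \left(- \frac{1}{8}\right) = 556 - \frac{1}{16} = \frac{8895}{16}$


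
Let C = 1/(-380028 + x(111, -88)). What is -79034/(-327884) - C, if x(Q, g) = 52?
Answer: 7507837767/31147012696 ≈ 0.24105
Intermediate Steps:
C = -1/379976 (C = 1/(-380028 + 52) = 1/(-379976) = -1/379976 ≈ -2.6317e-6)
-79034/(-327884) - C = -79034/(-327884) - 1*(-1/379976) = -79034*(-1/327884) + 1/379976 = 39517/163942 + 1/379976 = 7507837767/31147012696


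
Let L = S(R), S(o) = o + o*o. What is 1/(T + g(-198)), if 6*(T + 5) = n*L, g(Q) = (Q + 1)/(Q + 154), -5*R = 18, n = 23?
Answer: 1100/38893 ≈ 0.028283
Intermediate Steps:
R = -18/5 (R = -⅕*18 = -18/5 ≈ -3.6000)
S(o) = o + o²
L = 234/25 (L = -18*(1 - 18/5)/5 = -18/5*(-13/5) = 234/25 ≈ 9.3600)
g(Q) = (1 + Q)/(154 + Q)
T = 772/25 (T = -5 + (23*(234/25))/6 = -5 + (⅙)*(5382/25) = -5 + 897/25 = 772/25 ≈ 30.880)
1/(T + g(-198)) = 1/(772/25 + (1 - 198)/(154 - 198)) = 1/(772/25 - 197/(-44)) = 1/(772/25 - 1/44*(-197)) = 1/(772/25 + 197/44) = 1/(38893/1100) = 1100/38893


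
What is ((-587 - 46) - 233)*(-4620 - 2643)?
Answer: 6289758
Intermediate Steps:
((-587 - 46) - 233)*(-4620 - 2643) = (-633 - 233)*(-7263) = -866*(-7263) = 6289758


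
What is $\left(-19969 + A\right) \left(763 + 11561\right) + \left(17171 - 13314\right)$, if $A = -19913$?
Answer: $-491501911$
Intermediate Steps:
$\left(-19969 + A\right) \left(763 + 11561\right) + \left(17171 - 13314\right) = \left(-19969 - 19913\right) \left(763 + 11561\right) + \left(17171 - 13314\right) = \left(-39882\right) 12324 + 3857 = -491505768 + 3857 = -491501911$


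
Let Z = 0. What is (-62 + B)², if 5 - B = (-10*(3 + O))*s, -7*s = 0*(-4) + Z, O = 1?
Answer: 3249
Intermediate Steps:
s = 0 (s = -(0*(-4) + 0)/7 = -(0 + 0)/7 = -⅐*0 = 0)
B = 5 (B = 5 - (-10*(3 + 1))*0 = 5 - (-10*4)*0 = 5 - (-2*20)*0 = 5 - (-40)*0 = 5 - 1*0 = 5 + 0 = 5)
(-62 + B)² = (-62 + 5)² = (-57)² = 3249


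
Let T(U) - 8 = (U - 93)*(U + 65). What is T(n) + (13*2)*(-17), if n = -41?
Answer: -3650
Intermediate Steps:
T(U) = 8 + (-93 + U)*(65 + U) (T(U) = 8 + (U - 93)*(U + 65) = 8 + (-93 + U)*(65 + U))
T(n) + (13*2)*(-17) = (-6037 + (-41)² - 28*(-41)) + (13*2)*(-17) = (-6037 + 1681 + 1148) + 26*(-17) = -3208 - 442 = -3650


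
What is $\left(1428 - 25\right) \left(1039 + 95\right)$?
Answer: $1591002$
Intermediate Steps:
$\left(1428 - 25\right) \left(1039 + 95\right) = \left(1428 - 25\right) 1134 = 1403 \cdot 1134 = 1591002$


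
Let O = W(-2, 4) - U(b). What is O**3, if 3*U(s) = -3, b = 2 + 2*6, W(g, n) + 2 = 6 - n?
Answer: 1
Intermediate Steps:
W(g, n) = 4 - n (W(g, n) = -2 + (6 - n) = 4 - n)
b = 14 (b = 2 + 12 = 14)
U(s) = -1 (U(s) = (1/3)*(-3) = -1)
O = 1 (O = (4 - 1*4) - 1*(-1) = (4 - 4) + 1 = 0 + 1 = 1)
O**3 = 1**3 = 1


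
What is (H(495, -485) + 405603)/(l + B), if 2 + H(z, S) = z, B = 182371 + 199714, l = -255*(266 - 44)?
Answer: 406096/325475 ≈ 1.2477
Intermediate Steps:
l = -56610 (l = -255*222 = -56610)
B = 382085
H(z, S) = -2 + z
(H(495, -485) + 405603)/(l + B) = ((-2 + 495) + 405603)/(-56610 + 382085) = (493 + 405603)/325475 = 406096*(1/325475) = 406096/325475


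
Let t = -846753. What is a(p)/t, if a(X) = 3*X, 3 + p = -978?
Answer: 981/282251 ≈ 0.0034756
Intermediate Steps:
p = -981 (p = -3 - 978 = -981)
a(p)/t = (3*(-981))/(-846753) = -2943*(-1/846753) = 981/282251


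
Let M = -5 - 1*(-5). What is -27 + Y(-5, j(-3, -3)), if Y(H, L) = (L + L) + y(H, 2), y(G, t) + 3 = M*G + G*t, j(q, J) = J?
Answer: -46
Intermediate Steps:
M = 0 (M = -5 + 5 = 0)
y(G, t) = -3 + G*t (y(G, t) = -3 + (0*G + G*t) = -3 + (0 + G*t) = -3 + G*t)
Y(H, L) = -3 + 2*H + 2*L (Y(H, L) = (L + L) + (-3 + H*2) = 2*L + (-3 + 2*H) = -3 + 2*H + 2*L)
-27 + Y(-5, j(-3, -3)) = -27 + (-3 + 2*(-5) + 2*(-3)) = -27 + (-3 - 10 - 6) = -27 - 19 = -46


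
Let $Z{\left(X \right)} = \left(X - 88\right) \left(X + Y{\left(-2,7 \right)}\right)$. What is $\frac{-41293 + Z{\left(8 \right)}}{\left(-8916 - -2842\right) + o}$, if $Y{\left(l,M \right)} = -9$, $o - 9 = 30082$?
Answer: $- \frac{41213}{24017} \approx -1.716$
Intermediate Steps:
$o = 30091$ ($o = 9 + 30082 = 30091$)
$Z{\left(X \right)} = \left(-88 + X\right) \left(-9 + X\right)$ ($Z{\left(X \right)} = \left(X - 88\right) \left(X - 9\right) = \left(-88 + X\right) \left(-9 + X\right)$)
$\frac{-41293 + Z{\left(8 \right)}}{\left(-8916 - -2842\right) + o} = \frac{-41293 + \left(792 + 8^{2} - 776\right)}{\left(-8916 - -2842\right) + 30091} = \frac{-41293 + \left(792 + 64 - 776\right)}{\left(-8916 + 2842\right) + 30091} = \frac{-41293 + 80}{-6074 + 30091} = - \frac{41213}{24017}$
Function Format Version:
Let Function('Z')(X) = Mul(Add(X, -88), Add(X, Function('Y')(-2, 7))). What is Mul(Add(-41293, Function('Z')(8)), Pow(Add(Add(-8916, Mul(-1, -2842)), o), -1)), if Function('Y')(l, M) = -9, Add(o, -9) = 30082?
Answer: Rational(-41213, 24017) ≈ -1.7160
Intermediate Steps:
o = 30091 (o = Add(9, 30082) = 30091)
Function('Z')(X) = Mul(Add(-88, X), Add(-9, X)) (Function('Z')(X) = Mul(Add(X, -88), Add(X, -9)) = Mul(Add(-88, X), Add(-9, X)))
Mul(Add(-41293, Function('Z')(8)), Pow(Add(Add(-8916, Mul(-1, -2842)), o), -1)) = Mul(Add(-41293, Add(792, Pow(8, 2), Mul(-97, 8))), Pow(Add(Add(-8916, Mul(-1, -2842)), 30091), -1)) = Mul(Add(-41293, Add(792, 64, -776)), Pow(Add(Add(-8916, 2842), 30091), -1)) = Mul(Add(-41293, 80), Pow(Add(-6074, 30091), -1)) = Mul(-41213, Pow(24017, -1)) = Mul(-41213, Rational(1, 24017)) = Rational(-41213, 24017)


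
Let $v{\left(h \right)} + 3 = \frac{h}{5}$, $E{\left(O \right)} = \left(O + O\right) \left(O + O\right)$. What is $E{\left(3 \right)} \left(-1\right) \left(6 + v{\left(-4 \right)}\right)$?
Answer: $- \frac{396}{5} \approx -79.2$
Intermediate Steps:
$E{\left(O \right)} = 4 O^{2}$ ($E{\left(O \right)} = 2 O 2 O = 4 O^{2}$)
$v{\left(h \right)} = -3 + \frac{h}{5}$
$E{\left(3 \right)} \left(-1\right) \left(6 + v{\left(-4 \right)}\right) = 4 \cdot 3^{2} \left(-1\right) \left(6 + \left(-3 + \frac{1}{5} \left(-4\right)\right)\right) = 4 \cdot 9 \left(-1\right) \left(6 - \frac{19}{5}\right) = 36 \left(-1\right) \left(6 - \frac{19}{5}\right) = \left(-36\right) \frac{11}{5} = - \frac{396}{5}$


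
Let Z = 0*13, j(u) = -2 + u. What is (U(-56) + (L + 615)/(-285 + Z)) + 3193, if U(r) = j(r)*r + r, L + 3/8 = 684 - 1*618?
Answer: 970157/152 ≈ 6382.6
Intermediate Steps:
L = 525/8 (L = -3/8 + (684 - 1*618) = -3/8 + (684 - 618) = -3/8 + 66 = 525/8 ≈ 65.625)
Z = 0
U(r) = r + r*(-2 + r) (U(r) = (-2 + r)*r + r = r*(-2 + r) + r = r + r*(-2 + r))
(U(-56) + (L + 615)/(-285 + Z)) + 3193 = (-56*(-1 - 56) + (525/8 + 615)/(-285 + 0)) + 3193 = (-56*(-57) + (5445/8)/(-285)) + 3193 = (3192 + (5445/8)*(-1/285)) + 3193 = (3192 - 363/152) + 3193 = 484821/152 + 3193 = 970157/152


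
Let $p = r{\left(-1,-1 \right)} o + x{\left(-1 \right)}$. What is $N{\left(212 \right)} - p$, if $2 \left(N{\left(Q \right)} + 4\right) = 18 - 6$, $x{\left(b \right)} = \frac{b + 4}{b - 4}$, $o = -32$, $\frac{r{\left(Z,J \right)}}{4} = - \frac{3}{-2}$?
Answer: $\frac{973}{5} \approx 194.6$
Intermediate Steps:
$r{\left(Z,J \right)} = 6$ ($r{\left(Z,J \right)} = 4 \left(- \frac{3}{-2}\right) = 4 \left(\left(-3\right) \left(- \frac{1}{2}\right)\right) = 4 \cdot \frac{3}{2} = 6$)
$x{\left(b \right)} = \frac{4 + b}{-4 + b}$
$N{\left(Q \right)} = 2$ ($N{\left(Q \right)} = -4 + \frac{18 - 6}{2} = -4 + \frac{1}{2} \cdot 12 = -4 + 6 = 2$)
$p = - \frac{963}{5}$ ($p = 6 \left(-32\right) + \frac{4 - 1}{-4 - 1} = -192 + \frac{1}{-5} \cdot 3 = -192 - \frac{3}{5} = - \frac{963}{5} \approx -192.6$)
$N{\left(212 \right)} - p = 2 - - \frac{963}{5} = 2 + \frac{963}{5} = \frac{973}{5}$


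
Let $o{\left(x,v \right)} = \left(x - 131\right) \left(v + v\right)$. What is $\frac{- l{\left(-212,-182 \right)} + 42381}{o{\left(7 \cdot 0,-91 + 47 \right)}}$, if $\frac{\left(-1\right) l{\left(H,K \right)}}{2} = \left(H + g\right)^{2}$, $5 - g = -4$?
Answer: $\frac{124799}{11528} \approx 10.826$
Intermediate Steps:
$g = 9$ ($g = 5 - -4 = 5 + 4 = 9$)
$l{\left(H,K \right)} = - 2 \left(9 + H\right)^{2}$ ($l{\left(H,K \right)} = - 2 \left(H + 9\right)^{2} = - 2 \left(9 + H\right)^{2}$)
$o{\left(x,v \right)} = 2 v \left(-131 + x\right)$ ($o{\left(x,v \right)} = \left(-131 + x\right) 2 v = 2 v \left(-131 + x\right)$)
$\frac{- l{\left(-212,-182 \right)} + 42381}{o{\left(7 \cdot 0,-91 + 47 \right)}} = \frac{- \left(-2\right) \left(9 - 212\right)^{2} + 42381}{2 \left(-91 + 47\right) \left(-131 + 7 \cdot 0\right)} = \frac{- \left(-2\right) \left(-203\right)^{2} + 42381}{2 \left(-44\right) \left(-131 + 0\right)} = \frac{- \left(-2\right) 41209 + 42381}{2 \left(-44\right) \left(-131\right)} = \frac{\left(-1\right) \left(-82418\right) + 42381}{11528} = \left(82418 + 42381\right) \frac{1}{11528} = 124799 \cdot \frac{1}{11528} = \frac{124799}{11528}$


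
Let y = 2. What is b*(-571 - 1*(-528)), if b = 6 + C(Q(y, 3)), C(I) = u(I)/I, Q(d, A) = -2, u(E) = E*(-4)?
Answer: -86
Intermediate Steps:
u(E) = -4*E
C(I) = -4 (C(I) = (-4*I)/I = -4)
b = 2 (b = 6 - 4 = 2)
b*(-571 - 1*(-528)) = 2*(-571 - 1*(-528)) = 2*(-571 + 528) = 2*(-43) = -86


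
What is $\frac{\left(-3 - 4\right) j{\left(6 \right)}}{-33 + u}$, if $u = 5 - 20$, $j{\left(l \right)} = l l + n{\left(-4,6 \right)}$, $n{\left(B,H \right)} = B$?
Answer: $\frac{14}{3} \approx 4.6667$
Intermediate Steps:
$j{\left(l \right)} = -4 + l^{2}$ ($j{\left(l \right)} = l l - 4 = l^{2} - 4 = -4 + l^{2}$)
$u = -15$ ($u = 5 - 20 = -15$)
$\frac{\left(-3 - 4\right) j{\left(6 \right)}}{-33 + u} = \frac{\left(-3 - 4\right) \left(-4 + 6^{2}\right)}{-33 - 15} = \frac{\left(-3 - 4\right) \left(-4 + 36\right)}{-48} = - \frac{\left(-7\right) 32}{48} = \left(- \frac{1}{48}\right) \left(-224\right) = \frac{14}{3}$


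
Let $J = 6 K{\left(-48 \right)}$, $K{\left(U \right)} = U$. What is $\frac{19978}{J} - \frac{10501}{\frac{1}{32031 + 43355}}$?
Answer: $- \frac{113994497573}{144} \approx -7.9163 \cdot 10^{8}$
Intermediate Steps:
$J = -288$ ($J = 6 \left(-48\right) = -288$)
$\frac{19978}{J} - \frac{10501}{\frac{1}{32031 + 43355}} = \frac{19978}{-288} - \frac{10501}{\frac{1}{32031 + 43355}} = 19978 \left(- \frac{1}{288}\right) - \frac{10501}{\frac{1}{75386}} = - \frac{9989}{144} - 10501 \frac{1}{\frac{1}{75386}} = - \frac{9989}{144} - 791628386 = - \frac{113994497573}{144}$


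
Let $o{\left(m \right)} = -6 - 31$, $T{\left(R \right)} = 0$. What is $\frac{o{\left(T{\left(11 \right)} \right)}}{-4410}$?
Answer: $\frac{37}{4410} \approx 0.00839$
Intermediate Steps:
$o{\left(m \right)} = -37$
$\frac{o{\left(T{\left(11 \right)} \right)}}{-4410} = - \frac{37}{-4410} = \left(-37\right) \left(- \frac{1}{4410}\right) = \frac{37}{4410}$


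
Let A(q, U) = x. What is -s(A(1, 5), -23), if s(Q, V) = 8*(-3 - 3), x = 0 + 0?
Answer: 48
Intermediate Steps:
x = 0
A(q, U) = 0
s(Q, V) = -48 (s(Q, V) = 8*(-6) = -48)
-s(A(1, 5), -23) = -1*(-48) = 48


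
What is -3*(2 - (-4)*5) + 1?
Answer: -65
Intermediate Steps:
-3*(2 - (-4)*5) + 1 = -3*(2 - 1*(-20)) + 1 = -3*(2 + 20) + 1 = -3*22 + 1 = -66 + 1 = -65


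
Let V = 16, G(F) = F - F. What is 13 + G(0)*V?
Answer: 13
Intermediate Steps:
G(F) = 0
13 + G(0)*V = 13 + 0*16 = 13 + 0 = 13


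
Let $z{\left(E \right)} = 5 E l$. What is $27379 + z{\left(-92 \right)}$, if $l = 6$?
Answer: $24619$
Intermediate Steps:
$z{\left(E \right)} = 30 E$ ($z{\left(E \right)} = 5 E 6 = 30 E$)
$27379 + z{\left(-92 \right)} = 27379 + 30 \left(-92\right) = 27379 - 2760 = 24619$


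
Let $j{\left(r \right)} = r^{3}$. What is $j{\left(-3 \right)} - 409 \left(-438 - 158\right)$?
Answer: $243737$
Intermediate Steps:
$j{\left(-3 \right)} - 409 \left(-438 - 158\right) = \left(-3\right)^{3} - 409 \left(-438 - 158\right) = -27 - 409 \left(-438 - 158\right) = -27 - -243764 = -27 + 243764 = 243737$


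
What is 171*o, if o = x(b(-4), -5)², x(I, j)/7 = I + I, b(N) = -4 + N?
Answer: 2145024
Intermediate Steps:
x(I, j) = 14*I (x(I, j) = 7*(I + I) = 7*(2*I) = 14*I)
o = 12544 (o = (14*(-4 - 4))² = (14*(-8))² = (-112)² = 12544)
171*o = 171*12544 = 2145024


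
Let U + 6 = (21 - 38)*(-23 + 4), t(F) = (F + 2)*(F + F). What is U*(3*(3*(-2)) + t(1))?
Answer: -3804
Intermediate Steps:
t(F) = 2*F*(2 + F) (t(F) = (2 + F)*(2*F) = 2*F*(2 + F))
U = 317 (U = -6 + (21 - 38)*(-23 + 4) = -6 - 17*(-19) = -6 + 323 = 317)
U*(3*(3*(-2)) + t(1)) = 317*(3*(3*(-2)) + 2*1*(2 + 1)) = 317*(3*(-6) + 2*1*3) = 317*(-18 + 6) = 317*(-12) = -3804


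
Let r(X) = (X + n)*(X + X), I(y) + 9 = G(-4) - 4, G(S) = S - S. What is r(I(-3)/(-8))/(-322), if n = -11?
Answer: 975/10304 ≈ 0.094623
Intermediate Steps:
G(S) = 0
I(y) = -13 (I(y) = -9 + (0 - 4) = -9 - 4 = -13)
r(X) = 2*X*(-11 + X) (r(X) = (X - 11)*(X + X) = (-11 + X)*(2*X) = 2*X*(-11 + X))
r(I(-3)/(-8))/(-322) = (2*(-13/(-8))*(-11 - 13/(-8)))/(-322) = (2*(-13*(-1/8))*(-11 - 13*(-1/8)))*(-1/322) = (2*(13/8)*(-11 + 13/8))*(-1/322) = (2*(13/8)*(-75/8))*(-1/322) = -975/32*(-1/322) = 975/10304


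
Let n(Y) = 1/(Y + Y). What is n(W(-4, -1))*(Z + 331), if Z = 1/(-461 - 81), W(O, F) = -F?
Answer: 179401/1084 ≈ 165.50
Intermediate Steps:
Z = -1/542 (Z = 1/(-542) = -1/542 ≈ -0.0018450)
n(Y) = 1/(2*Y)
n(W(-4, -1))*(Z + 331) = (1/(2*((-1*(-1)))))*(-1/542 + 331) = ((½)/1)*(179401/542) = ((½)*1)*(179401/542) = (½)*(179401/542) = 179401/1084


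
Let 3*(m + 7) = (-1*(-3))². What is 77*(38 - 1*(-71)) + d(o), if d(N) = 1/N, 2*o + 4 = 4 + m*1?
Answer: 16785/2 ≈ 8392.5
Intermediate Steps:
m = -4 (m = -7 + (-1*(-3))²/3 = -7 + (⅓)*3² = -7 + (⅓)*9 = -7 + 3 = -4)
o = -2 (o = -2 + (4 - 4*1)/2 = -2 + (4 - 4)/2 = -2 + (½)*0 = -2 + 0 = -2)
77*(38 - 1*(-71)) + d(o) = 77*(38 - 1*(-71)) + 1/(-2) = 77*(38 + 71) - ½ = 77*109 - ½ = 8393 - ½ = 16785/2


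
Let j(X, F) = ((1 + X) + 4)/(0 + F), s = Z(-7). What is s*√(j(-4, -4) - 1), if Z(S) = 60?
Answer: 30*I*√5 ≈ 67.082*I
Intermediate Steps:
s = 60
j(X, F) = (5 + X)/F
s*√(j(-4, -4) - 1) = 60*√((5 - 4)/(-4) - 1) = 60*√(-¼*1 - 1) = 60*√(-¼ - 1) = 60*√(-5/4) = 60*(I*√5/2) = 30*I*√5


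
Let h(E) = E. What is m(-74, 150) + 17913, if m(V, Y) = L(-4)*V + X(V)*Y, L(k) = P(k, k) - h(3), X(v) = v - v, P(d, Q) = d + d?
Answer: 18727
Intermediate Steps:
P(d, Q) = 2*d
X(v) = 0
L(k) = -3 + 2*k (L(k) = 2*k - 1*3 = 2*k - 3 = -3 + 2*k)
m(V, Y) = -11*V (m(V, Y) = (-3 + 2*(-4))*V + 0*Y = (-3 - 8)*V + 0 = -11*V + 0 = -11*V)
m(-74, 150) + 17913 = -11*(-74) + 17913 = 814 + 17913 = 18727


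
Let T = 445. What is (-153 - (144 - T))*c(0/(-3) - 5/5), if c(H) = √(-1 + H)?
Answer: 148*I*√2 ≈ 209.3*I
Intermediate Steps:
(-153 - (144 - T))*c(0/(-3) - 5/5) = (-153 - (144 - 1*445))*√(-1 + (0/(-3) - 5/5)) = (-153 - (144 - 445))*√(-1 + (0*(-⅓) - 5*⅕)) = (-153 - 1*(-301))*√(-1 + (0 - 1)) = (-153 + 301)*√(-1 - 1) = 148*√(-2) = 148*(I*√2) = 148*I*√2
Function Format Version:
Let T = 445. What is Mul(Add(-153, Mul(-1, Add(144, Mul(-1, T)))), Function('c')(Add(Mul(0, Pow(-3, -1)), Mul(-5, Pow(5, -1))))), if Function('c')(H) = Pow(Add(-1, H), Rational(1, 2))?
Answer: Mul(148, I, Pow(2, Rational(1, 2))) ≈ Mul(209.30, I)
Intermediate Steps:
Mul(Add(-153, Mul(-1, Add(144, Mul(-1, T)))), Function('c')(Add(Mul(0, Pow(-3, -1)), Mul(-5, Pow(5, -1))))) = Mul(Add(-153, Mul(-1, Add(144, Mul(-1, 445)))), Pow(Add(-1, Add(Mul(0, Pow(-3, -1)), Mul(-5, Pow(5, -1)))), Rational(1, 2))) = Mul(Add(-153, Mul(-1, Add(144, -445))), Pow(Add(-1, Add(Mul(0, Rational(-1, 3)), Mul(-5, Rational(1, 5)))), Rational(1, 2))) = Mul(Add(-153, Mul(-1, -301)), Pow(Add(-1, Add(0, -1)), Rational(1, 2))) = Mul(Add(-153, 301), Pow(Add(-1, -1), Rational(1, 2))) = Mul(148, Pow(-2, Rational(1, 2))) = Mul(148, Mul(I, Pow(2, Rational(1, 2)))) = Mul(148, I, Pow(2, Rational(1, 2)))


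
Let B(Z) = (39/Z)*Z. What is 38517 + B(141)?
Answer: 38556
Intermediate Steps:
B(Z) = 39
38517 + B(141) = 38517 + 39 = 38556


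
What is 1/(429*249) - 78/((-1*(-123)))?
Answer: -2777305/4379661 ≈ -0.63414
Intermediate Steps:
1/(429*249) - 78/((-1*(-123))) = (1/429)*(1/249) - 78/123 = 1/106821 - 78*1/123 = 1/106821 - 26/41 = -2777305/4379661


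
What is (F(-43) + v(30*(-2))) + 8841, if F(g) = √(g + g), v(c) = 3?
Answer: 8844 + I*√86 ≈ 8844.0 + 9.2736*I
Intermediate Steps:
F(g) = √2*√g (F(g) = √(2*g) = √2*√g)
(F(-43) + v(30*(-2))) + 8841 = (√2*√(-43) + 3) + 8841 = (√2*(I*√43) + 3) + 8841 = (I*√86 + 3) + 8841 = (3 + I*√86) + 8841 = 8844 + I*√86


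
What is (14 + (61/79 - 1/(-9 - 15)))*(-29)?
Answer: -814523/1896 ≈ -429.60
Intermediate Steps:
(14 + (61/79 - 1/(-9 - 15)))*(-29) = (14 + (61*(1/79) - 1/(-24)))*(-29) = (14 + (61/79 - 1*(-1/24)))*(-29) = (14 + (61/79 + 1/24))*(-29) = (14 + 1543/1896)*(-29) = (28087/1896)*(-29) = -814523/1896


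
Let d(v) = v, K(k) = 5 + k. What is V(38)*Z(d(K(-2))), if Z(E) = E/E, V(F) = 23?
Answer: 23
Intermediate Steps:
Z(E) = 1
V(38)*Z(d(K(-2))) = 23*1 = 23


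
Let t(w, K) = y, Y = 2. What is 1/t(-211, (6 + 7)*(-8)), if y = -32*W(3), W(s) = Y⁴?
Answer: -1/512 ≈ -0.0019531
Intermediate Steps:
W(s) = 16 (W(s) = 2⁴ = 16)
y = -512 (y = -32*16 = -512)
t(w, K) = -512
1/t(-211, (6 + 7)*(-8)) = 1/(-512) = -1/512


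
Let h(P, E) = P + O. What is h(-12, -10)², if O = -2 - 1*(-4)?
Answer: 100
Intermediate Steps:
O = 2 (O = -2 + 4 = 2)
h(P, E) = 2 + P (h(P, E) = P + 2 = 2 + P)
h(-12, -10)² = (2 - 12)² = (-10)² = 100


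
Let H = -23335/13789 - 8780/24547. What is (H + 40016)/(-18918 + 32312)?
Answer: 13543865105663/4533582140702 ≈ 2.9875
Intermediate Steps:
H = -693871665/338478583 (H = -23335*1/13789 - 8780*1/24547 = -23335/13789 - 8780/24547 = -693871665/338478583 ≈ -2.0500)
(H + 40016)/(-18918 + 32312) = (-693871665/338478583 + 40016)/(-18918 + 32312) = (13543865105663/338478583)/13394 = (13543865105663/338478583)*(1/13394) = 13543865105663/4533582140702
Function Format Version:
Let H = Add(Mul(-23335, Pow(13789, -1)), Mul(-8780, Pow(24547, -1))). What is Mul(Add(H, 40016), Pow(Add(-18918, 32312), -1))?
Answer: Rational(13543865105663, 4533582140702) ≈ 2.9875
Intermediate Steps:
H = Rational(-693871665, 338478583) (H = Add(Mul(-23335, Rational(1, 13789)), Mul(-8780, Rational(1, 24547))) = Add(Rational(-23335, 13789), Rational(-8780, 24547)) = Rational(-693871665, 338478583) ≈ -2.0500)
Mul(Add(H, 40016), Pow(Add(-18918, 32312), -1)) = Mul(Add(Rational(-693871665, 338478583), 40016), Pow(Add(-18918, 32312), -1)) = Mul(Rational(13543865105663, 338478583), Pow(13394, -1)) = Mul(Rational(13543865105663, 338478583), Rational(1, 13394)) = Rational(13543865105663, 4533582140702)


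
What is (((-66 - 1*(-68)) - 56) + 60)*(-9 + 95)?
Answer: 516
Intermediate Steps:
(((-66 - 1*(-68)) - 56) + 60)*(-9 + 95) = (((-66 + 68) - 56) + 60)*86 = ((2 - 56) + 60)*86 = (-54 + 60)*86 = 6*86 = 516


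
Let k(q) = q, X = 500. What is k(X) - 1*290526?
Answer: -290026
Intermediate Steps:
k(X) - 1*290526 = 500 - 1*290526 = 500 - 290526 = -290026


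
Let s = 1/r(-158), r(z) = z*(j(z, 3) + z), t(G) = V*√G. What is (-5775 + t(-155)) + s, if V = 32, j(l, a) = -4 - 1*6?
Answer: -153291599/26544 + 32*I*√155 ≈ -5775.0 + 398.4*I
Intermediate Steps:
j(l, a) = -10 (j(l, a) = -4 - 6 = -10)
t(G) = 32*√G
r(z) = z*(-10 + z)
s = 1/26544 (s = 1/(-158*(-10 - 158)) = 1/(-158*(-168)) = 1/26544 ≈ 3.7673e-5)
(-5775 + t(-155)) + s = (-5775 + 32*√(-155)) + 1/26544 = (-5775 + 32*(I*√155)) + 1/26544 = (-5775 + 32*I*√155) + 1/26544 = -153291599/26544 + 32*I*√155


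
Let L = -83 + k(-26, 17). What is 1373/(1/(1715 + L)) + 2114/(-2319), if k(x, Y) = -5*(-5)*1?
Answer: 5275864345/2319 ≈ 2.2751e+6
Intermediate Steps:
k(x, Y) = 25 (k(x, Y) = 25*1 = 25)
L = -58 (L = -83 + 25 = -58)
1373/(1/(1715 + L)) + 2114/(-2319) = 1373/(1/(1715 - 58)) + 2114/(-2319) = 1373/(1/1657) + 2114*(-1/2319) = 1373/(1/1657) - 2114/2319 = 1373*1657 - 2114/2319 = 2275061 - 2114/2319 = 5275864345/2319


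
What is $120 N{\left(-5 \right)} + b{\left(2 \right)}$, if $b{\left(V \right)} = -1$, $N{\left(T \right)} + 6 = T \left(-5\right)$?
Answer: $2279$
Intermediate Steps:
$N{\left(T \right)} = -6 - 5 T$ ($N{\left(T \right)} = -6 + T \left(-5\right) = -6 - 5 T$)
$120 N{\left(-5 \right)} + b{\left(2 \right)} = 120 \left(-6 - -25\right) - 1 = 120 \left(-6 + 25\right) - 1 = 120 \cdot 19 - 1 = 2280 - 1 = 2279$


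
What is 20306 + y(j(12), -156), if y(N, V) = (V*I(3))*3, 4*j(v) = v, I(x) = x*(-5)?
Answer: 27326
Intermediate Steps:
I(x) = -5*x
j(v) = v/4
y(N, V) = -45*V (y(N, V) = (V*(-5*3))*3 = (V*(-15))*3 = -15*V*3 = -45*V)
20306 + y(j(12), -156) = 20306 - 45*(-156) = 20306 + 7020 = 27326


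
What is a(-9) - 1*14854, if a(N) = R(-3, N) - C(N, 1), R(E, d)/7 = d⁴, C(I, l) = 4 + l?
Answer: 31068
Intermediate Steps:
R(E, d) = 7*d⁴
a(N) = -5 + 7*N⁴ (a(N) = 7*N⁴ - (4 + 1) = 7*N⁴ - 1*5 = 7*N⁴ - 5 = -5 + 7*N⁴)
a(-9) - 1*14854 = (-5 + 7*(-9)⁴) - 1*14854 = (-5 + 7*6561) - 14854 = (-5 + 45927) - 14854 = 45922 - 14854 = 31068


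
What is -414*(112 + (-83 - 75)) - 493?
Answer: 18551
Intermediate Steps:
-414*(112 + (-83 - 75)) - 493 = -414*(112 - 158) - 493 = -414*(-46) - 493 = 19044 - 493 = 18551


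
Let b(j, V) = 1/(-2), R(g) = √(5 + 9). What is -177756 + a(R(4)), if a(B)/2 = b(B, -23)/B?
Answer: -177756 - √14/14 ≈ -1.7776e+5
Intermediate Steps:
R(g) = √14
b(j, V) = -½
a(B) = -1/B (a(B) = 2*(-1/(2*B)) = -1/B)
-177756 + a(R(4)) = -177756 - 1/(√14) = -177756 - √14/14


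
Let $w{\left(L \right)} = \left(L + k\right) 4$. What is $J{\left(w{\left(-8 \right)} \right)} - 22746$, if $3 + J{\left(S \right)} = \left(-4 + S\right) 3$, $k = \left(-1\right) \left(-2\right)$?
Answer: $-22833$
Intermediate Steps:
$k = 2$
$w{\left(L \right)} = 8 + 4 L$ ($w{\left(L \right)} = \left(L + 2\right) 4 = \left(2 + L\right) 4 = 8 + 4 L$)
$J{\left(S \right)} = -15 + 3 S$ ($J{\left(S \right)} = -3 + \left(-4 + S\right) 3 = -3 + \left(-12 + 3 S\right) = -15 + 3 S$)
$J{\left(w{\left(-8 \right)} \right)} - 22746 = \left(-15 + 3 \left(8 + 4 \left(-8\right)\right)\right) - 22746 = \left(-15 + 3 \left(8 - 32\right)\right) - 22746 = \left(-15 + 3 \left(-24\right)\right) - 22746 = \left(-15 - 72\right) - 22746 = -87 - 22746 = -22833$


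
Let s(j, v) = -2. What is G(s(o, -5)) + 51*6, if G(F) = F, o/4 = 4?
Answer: 304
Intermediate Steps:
o = 16 (o = 4*4 = 16)
G(s(o, -5)) + 51*6 = -2 + 51*6 = -2 + 306 = 304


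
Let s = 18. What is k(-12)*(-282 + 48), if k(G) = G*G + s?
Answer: -37908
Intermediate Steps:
k(G) = 18 + G² (k(G) = G*G + 18 = G² + 18 = 18 + G²)
k(-12)*(-282 + 48) = (18 + (-12)²)*(-282 + 48) = (18 + 144)*(-234) = 162*(-234) = -37908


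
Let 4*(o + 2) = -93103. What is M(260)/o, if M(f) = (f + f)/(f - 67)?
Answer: -2080/17970423 ≈ -0.00011575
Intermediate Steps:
o = -93111/4 (o = -2 + (¼)*(-93103) = -2 - 93103/4 = -93111/4 ≈ -23278.)
M(f) = 2*f/(-67 + f) (M(f) = (2*f)/(-67 + f) = 2*f/(-67 + f))
M(260)/o = (2*260/(-67 + 260))/(-93111/4) = (2*260/193)*(-4/93111) = (2*260*(1/193))*(-4/93111) = (520/193)*(-4/93111) = -2080/17970423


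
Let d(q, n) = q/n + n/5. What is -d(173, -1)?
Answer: 866/5 ≈ 173.20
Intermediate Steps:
d(q, n) = n/5 + q/n (d(q, n) = q/n + n*(⅕) = q/n + n/5 = n/5 + q/n)
-d(173, -1) = -((⅕)*(-1) + 173/(-1)) = -(-⅕ + 173*(-1)) = -(-⅕ - 173) = -1*(-866/5) = 866/5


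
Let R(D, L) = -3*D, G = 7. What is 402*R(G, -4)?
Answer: -8442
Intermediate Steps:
402*R(G, -4) = 402*(-3*7) = 402*(-21) = -8442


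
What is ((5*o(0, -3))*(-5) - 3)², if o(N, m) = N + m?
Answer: 5184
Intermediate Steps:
((5*o(0, -3))*(-5) - 3)² = ((5*(0 - 3))*(-5) - 3)² = ((5*(-3))*(-5) - 3)² = (-15*(-5) - 3)² = (75 - 3)² = 72² = 5184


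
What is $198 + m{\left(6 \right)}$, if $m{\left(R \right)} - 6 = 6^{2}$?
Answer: $240$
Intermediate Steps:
$m{\left(R \right)} = 42$ ($m{\left(R \right)} = 6 + 6^{2} = 6 + 36 = 42$)
$198 + m{\left(6 \right)} = 198 + 42 = 240$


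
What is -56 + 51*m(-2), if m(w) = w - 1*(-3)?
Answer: -5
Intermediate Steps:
m(w) = 3 + w (m(w) = w + 3 = 3 + w)
-56 + 51*m(-2) = -56 + 51*(3 - 2) = -56 + 51*1 = -56 + 51 = -5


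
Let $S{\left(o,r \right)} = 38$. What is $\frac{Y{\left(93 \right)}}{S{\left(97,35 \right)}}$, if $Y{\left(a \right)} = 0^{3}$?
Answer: $0$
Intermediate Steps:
$Y{\left(a \right)} = 0$
$\frac{Y{\left(93 \right)}}{S{\left(97,35 \right)}} = \frac{0}{38} = 0 \cdot \frac{1}{38} = 0$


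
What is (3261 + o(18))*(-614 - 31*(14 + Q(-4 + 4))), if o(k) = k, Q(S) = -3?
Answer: -3131445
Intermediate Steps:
(3261 + o(18))*(-614 - 31*(14 + Q(-4 + 4))) = (3261 + 18)*(-614 - 31*(14 - 3)) = 3279*(-614 - 31*11) = 3279*(-614 - 341) = 3279*(-955) = -3131445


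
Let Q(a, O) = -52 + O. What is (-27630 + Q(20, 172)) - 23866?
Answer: -51376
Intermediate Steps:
(-27630 + Q(20, 172)) - 23866 = (-27630 + (-52 + 172)) - 23866 = (-27630 + 120) - 23866 = -27510 - 23866 = -51376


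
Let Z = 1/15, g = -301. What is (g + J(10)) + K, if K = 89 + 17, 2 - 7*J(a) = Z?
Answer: -20446/105 ≈ -194.72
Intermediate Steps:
Z = 1/15 (Z = 1*(1/15) = 1/15 ≈ 0.066667)
J(a) = 29/105 (J(a) = 2/7 - ⅐*1/15 = 2/7 - 1/105 = 29/105)
K = 106
(g + J(10)) + K = (-301 + 29/105) + 106 = -31576/105 + 106 = -20446/105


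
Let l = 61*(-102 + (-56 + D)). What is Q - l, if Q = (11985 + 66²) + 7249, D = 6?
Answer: 32862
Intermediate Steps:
l = -9272 (l = 61*(-102 + (-56 + 6)) = 61*(-102 - 50) = 61*(-152) = -9272)
Q = 23590 (Q = (11985 + 4356) + 7249 = 16341 + 7249 = 23590)
Q - l = 23590 - 1*(-9272) = 23590 + 9272 = 32862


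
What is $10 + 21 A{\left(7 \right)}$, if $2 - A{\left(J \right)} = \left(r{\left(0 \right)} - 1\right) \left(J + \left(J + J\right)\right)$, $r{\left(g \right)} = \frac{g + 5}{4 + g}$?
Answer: $- \frac{233}{4} \approx -58.25$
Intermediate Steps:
$r{\left(g \right)} = \frac{5 + g}{4 + g}$
$A{\left(J \right)} = 2 - \frac{3 J}{4}$ ($A{\left(J \right)} = 2 - \left(\frac{5 + 0}{4 + 0} - 1\right) \left(J + \left(J + J\right)\right) = 2 - \left(\frac{1}{4} \cdot 5 - 1\right) \left(J + 2 J\right) = 2 - \left(\frac{1}{4} \cdot 5 - 1\right) 3 J = 2 - \left(\frac{5}{4} - 1\right) 3 J = 2 - \frac{3 J}{4}$)
$10 + 21 A{\left(7 \right)} = 10 + 21 \left(2 - \frac{21}{4}\right) = 10 + 21 \left(- \frac{13}{4}\right) = 10 - \frac{273}{4} = - \frac{233}{4}$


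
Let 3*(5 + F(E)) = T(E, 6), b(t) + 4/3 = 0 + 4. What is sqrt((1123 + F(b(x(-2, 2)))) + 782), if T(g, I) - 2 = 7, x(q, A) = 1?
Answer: sqrt(1903) ≈ 43.623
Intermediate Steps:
b(t) = 8/3 (b(t) = -4/3 + (0 + 4) = -4/3 + 4 = 8/3)
T(g, I) = 9 (T(g, I) = 2 + 7 = 9)
F(E) = -2 (F(E) = -5 + (1/3)*9 = -5 + 3 = -2)
sqrt((1123 + F(b(x(-2, 2)))) + 782) = sqrt((1123 - 2) + 782) = sqrt(1121 + 782) = sqrt(1903)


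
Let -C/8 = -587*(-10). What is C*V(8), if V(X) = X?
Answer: -375680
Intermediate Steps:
C = -46960 (C = -(-4696)*(-10) = -8*5870 = -46960)
C*V(8) = -46960*8 = -375680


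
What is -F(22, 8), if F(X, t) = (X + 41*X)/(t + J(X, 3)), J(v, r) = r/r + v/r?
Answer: -396/7 ≈ -56.571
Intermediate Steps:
J(v, r) = 1 + v/r
F(X, t) = 42*X/(1 + t + X/3) (F(X, t) = (X + 41*X)/(t + (3 + X)/3) = (42*X)/(t + (3 + X)/3) = (42*X)/(t + (1 + X/3)) = (42*X)/(1 + t + X/3) = 42*X/(1 + t + X/3))
-F(22, 8) = -126*22/(3 + 22 + 3*8) = -126*22/(3 + 22 + 24) = -126*22/49 = -1*396/7 = -396/7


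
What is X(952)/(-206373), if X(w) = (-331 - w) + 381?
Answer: 902/206373 ≈ 0.0043707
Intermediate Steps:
X(w) = 50 - w
X(952)/(-206373) = (50 - 1*952)/(-206373) = (50 - 952)*(-1/206373) = -902*(-1/206373) = 902/206373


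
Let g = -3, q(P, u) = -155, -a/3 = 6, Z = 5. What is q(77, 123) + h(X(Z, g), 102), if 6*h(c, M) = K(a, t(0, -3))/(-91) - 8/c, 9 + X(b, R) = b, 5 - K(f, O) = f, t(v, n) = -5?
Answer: -28157/182 ≈ -154.71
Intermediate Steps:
a = -18 (a = -3*6 = -18)
K(f, O) = 5 - f
X(b, R) = -9 + b
h(c, M) = -23/546 - 4/(3*c) (h(c, M) = ((5 - 1*(-18))/(-91) - 8/c)/6 = ((5 + 18)*(-1/91) - 8/c)/6 = (23*(-1/91) - 8/c)/6 = (-23/91 - 8/c)/6 = -23/546 - 4/(3*c))
q(77, 123) + h(X(Z, g), 102) = -155 + (-728 - 23*(-9 + 5))/(546*(-9 + 5)) = -155 + (1/546)*(-728 - 23*(-4))/(-4) = -155 + (1/546)*(-¼)*(-728 + 92) = -155 + (1/546)*(-¼)*(-636) = -155 + 53/182 = -28157/182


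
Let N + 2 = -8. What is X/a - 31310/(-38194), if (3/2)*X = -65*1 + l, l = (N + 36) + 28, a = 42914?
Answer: 1007517938/1229292987 ≈ 0.81959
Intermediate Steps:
N = -10 (N = -2 - 8 = -10)
l = 54 (l = (-10 + 36) + 28 = 26 + 28 = 54)
X = -22/3 (X = 2*(-65*1 + 54)/3 = 2*(-65 + 54)/3 = (⅔)*(-11) = -22/3 ≈ -7.3333)
X/a - 31310/(-38194) = -22/3/42914 - 31310/(-38194) = -22/3*1/42914 - 31310*(-1/38194) = -11/64371 + 15655/19097 = 1007517938/1229292987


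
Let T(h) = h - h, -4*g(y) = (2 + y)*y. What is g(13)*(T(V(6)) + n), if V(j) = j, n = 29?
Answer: -5655/4 ≈ -1413.8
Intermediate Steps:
g(y) = -y*(2 + y)/4 (g(y) = -(2 + y)*y/4 = -y*(2 + y)/4)
T(h) = 0
g(13)*(T(V(6)) + n) = (-1/4*13*(2 + 13))*(0 + 29) = -1/4*13*15*29 = -195/4*29 = -5655/4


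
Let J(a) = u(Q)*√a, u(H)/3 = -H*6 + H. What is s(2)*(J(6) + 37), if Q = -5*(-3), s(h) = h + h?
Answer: 148 - 900*√6 ≈ -2056.5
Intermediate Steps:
s(h) = 2*h
Q = 15
u(H) = -15*H (u(H) = 3*(-H*6 + H) = 3*(-6*H + H) = 3*(-5*H) = -15*H)
J(a) = -225*√a (J(a) = (-15*15)*√a = -225*√a)
s(2)*(J(6) + 37) = (2*2)*(-225*√6 + 37) = 4*(37 - 225*√6) = 148 - 900*√6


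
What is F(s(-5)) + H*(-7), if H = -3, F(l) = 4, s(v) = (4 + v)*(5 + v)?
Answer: 25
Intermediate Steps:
F(s(-5)) + H*(-7) = 4 - 3*(-7) = 4 + 21 = 25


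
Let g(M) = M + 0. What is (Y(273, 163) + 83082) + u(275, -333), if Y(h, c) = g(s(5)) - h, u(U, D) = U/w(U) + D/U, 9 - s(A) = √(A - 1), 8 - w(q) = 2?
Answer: 136720027/1650 ≈ 82861.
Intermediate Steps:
w(q) = 6 (w(q) = 8 - 1*2 = 8 - 2 = 6)
s(A) = 9 - √(-1 + A) (s(A) = 9 - √(A - 1) = 9 - √(-1 + A))
g(M) = M
u(U, D) = U/6 + D/U
Y(h, c) = 7 - h (Y(h, c) = (9 - √(-1 + 5)) - h = (9 - √4) - h = (9 - 1*2) - h = (9 - 2) - h = 7 - h)
(Y(273, 163) + 83082) + u(275, -333) = ((7 - 1*273) + 83082) + ((⅙)*275 - 333/275) = ((7 - 273) + 83082) + (275/6 - 333*1/275) = (-266 + 83082) + (275/6 - 333/275) = 82816 + 73627/1650 = 136720027/1650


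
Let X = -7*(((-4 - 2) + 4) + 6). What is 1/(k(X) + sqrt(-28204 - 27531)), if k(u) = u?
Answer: -28/56519 - I*sqrt(55735)/56519 ≈ -0.00049541 - 0.004177*I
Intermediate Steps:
X = -28 (X = -7*((-6 + 4) + 6) = -7*(-2 + 6) = -7*4 = -28)
1/(k(X) + sqrt(-28204 - 27531)) = 1/(-28 + sqrt(-28204 - 27531)) = 1/(-28 + sqrt(-55735)) = 1/(-28 + I*sqrt(55735))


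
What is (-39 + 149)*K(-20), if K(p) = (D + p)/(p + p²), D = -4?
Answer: -132/19 ≈ -6.9474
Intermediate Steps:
K(p) = (-4 + p)/(p + p²)
(-39 + 149)*K(-20) = (-39 + 149)*((-4 - 20)/((-20)*(1 - 20))) = 110*(-1/20*(-24)/(-19)) = 110*(-1/20*(-1/19)*(-24)) = 110*(-6/95) = -132/19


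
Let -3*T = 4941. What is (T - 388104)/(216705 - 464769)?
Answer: 129917/82688 ≈ 1.5712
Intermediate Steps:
T = -1647 (T = -⅓*4941 = -1647)
(T - 388104)/(216705 - 464769) = (-1647 - 388104)/(216705 - 464769) = -389751/(-248064) = -389751*(-1/248064) = 129917/82688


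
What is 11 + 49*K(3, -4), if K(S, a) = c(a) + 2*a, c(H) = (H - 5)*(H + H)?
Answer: 3147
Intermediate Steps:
c(H) = 2*H*(-5 + H) (c(H) = (-5 + H)*(2*H) = 2*H*(-5 + H))
K(S, a) = 2*a + 2*a*(-5 + a) (K(S, a) = 2*a*(-5 + a) + 2*a = 2*a + 2*a*(-5 + a))
11 + 49*K(3, -4) = 11 + 49*(2*(-4)*(-4 - 4)) = 11 + 49*(2*(-4)*(-8)) = 11 + 49*64 = 11 + 3136 = 3147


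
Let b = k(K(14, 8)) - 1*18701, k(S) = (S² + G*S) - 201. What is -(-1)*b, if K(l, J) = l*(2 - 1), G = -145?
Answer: -20736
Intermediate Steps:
K(l, J) = l (K(l, J) = l*1 = l)
k(S) = -201 + S² - 145*S (k(S) = (S² - 145*S) - 201 = -201 + S² - 145*S)
b = -20736 (b = (-201 + 14² - 145*14) - 1*18701 = (-201 + 196 - 2030) - 18701 = -2035 - 18701 = -20736)
-(-1)*b = -(-1)*(-20736) = -1*20736 = -20736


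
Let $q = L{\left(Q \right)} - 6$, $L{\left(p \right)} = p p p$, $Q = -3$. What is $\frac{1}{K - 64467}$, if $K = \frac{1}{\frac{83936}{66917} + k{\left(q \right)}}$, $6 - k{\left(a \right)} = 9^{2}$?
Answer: $- \frac{80899}{5215316930} \approx -1.5512 \cdot 10^{-5}$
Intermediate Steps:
$L{\left(p \right)} = p^{3}$ ($L{\left(p \right)} = p^{2} p = p^{3}$)
$q = -33$ ($q = \left(-3\right)^{3} - 6 = -27 - 6 = -33$)
$k{\left(a \right)} = -75$ ($k{\left(a \right)} = 6 - 9^{2} = 6 - 81 = -75$)
$K = - \frac{1097}{80899}$ ($K = \frac{1}{\frac{83936}{66917} - 75} = \frac{1}{83936 \cdot \frac{1}{66917} - 75} = \frac{1}{\frac{1376}{1097} - 75} = \frac{1}{- \frac{80899}{1097}} = - \frac{1097}{80899} \approx -0.01356$)
$\frac{1}{K - 64467} = \frac{1}{- \frac{1097}{80899} - 64467} = \frac{1}{- \frac{5215316930}{80899}} = - \frac{80899}{5215316930}$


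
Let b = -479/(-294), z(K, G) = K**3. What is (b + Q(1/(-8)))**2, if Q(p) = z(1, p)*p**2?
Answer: 239475625/88510464 ≈ 2.7056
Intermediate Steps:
b = 479/294 (b = -479*(-1/294) = 479/294 ≈ 1.6293)
Q(p) = p**2 (Q(p) = 1**3*p**2 = 1*p**2 = p**2)
(b + Q(1/(-8)))**2 = (479/294 + (1/(-8))**2)**2 = (479/294 + (-1/8)**2)**2 = (479/294 + 1/64)**2 = (15475/9408)**2 = 239475625/88510464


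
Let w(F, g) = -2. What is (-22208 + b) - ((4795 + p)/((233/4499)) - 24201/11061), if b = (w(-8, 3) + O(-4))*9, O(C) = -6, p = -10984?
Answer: 27841250796/286357 ≈ 97226.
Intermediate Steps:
b = -72 (b = (-2 - 6)*9 = -8*9 = -72)
(-22208 + b) - ((4795 + p)/((233/4499)) - 24201/11061) = (-22208 - 72) - ((4795 - 10984)/((233/4499)) - 24201/11061) = -22280 - (-6189/(233*(1/4499)) - 24201*1/11061) = -22280 - (-6189/233/4499 - 2689/1229) = -22280 - (-6189*4499/233 - 2689/1229) = -22280 - (-27844311/233 - 2689/1229) = -22280 - 1*(-34221284756/286357) = -22280 + 34221284756/286357 = 27841250796/286357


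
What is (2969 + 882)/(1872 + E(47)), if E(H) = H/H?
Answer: 3851/1873 ≈ 2.0561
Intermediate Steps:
E(H) = 1
(2969 + 882)/(1872 + E(47)) = (2969 + 882)/(1872 + 1) = 3851/1873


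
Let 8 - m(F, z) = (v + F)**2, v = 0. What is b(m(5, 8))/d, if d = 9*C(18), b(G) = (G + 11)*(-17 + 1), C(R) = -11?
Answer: -32/33 ≈ -0.96970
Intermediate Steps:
m(F, z) = 8 - F**2 (m(F, z) = 8 - (0 + F)**2 = 8 - F**2)
b(G) = -176 - 16*G (b(G) = (11 + G)*(-16) = -176 - 16*G)
d = -99 (d = 9*(-11) = -99)
b(m(5, 8))/d = (-176 - 16*(8 - 1*5**2))/(-99) = (-176 - 16*(8 - 1*25))*(-1/99) = (-176 - 16*(8 - 25))*(-1/99) = (-176 - 16*(-17))*(-1/99) = (-176 + 272)*(-1/99) = 96*(-1/99) = -32/33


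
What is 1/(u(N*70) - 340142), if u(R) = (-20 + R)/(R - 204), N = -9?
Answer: -417/141838889 ≈ -2.9400e-6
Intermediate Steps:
u(R) = (-20 + R)/(-204 + R)
1/(u(N*70) - 340142) = 1/((-20 - 9*70)/(-204 - 9*70) - 340142) = 1/((-20 - 630)/(-204 - 630) - 340142) = 1/(-650/(-834) - 340142) = 1/(-1/834*(-650) - 340142) = 1/(325/417 - 340142) = 1/(-141838889/417) = -417/141838889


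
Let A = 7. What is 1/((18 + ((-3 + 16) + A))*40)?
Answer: 1/1520 ≈ 0.00065789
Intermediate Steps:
1/((18 + ((-3 + 16) + A))*40) = 1/((18 + ((-3 + 16) + 7))*40) = 1/((18 + (13 + 7))*40) = 1/((18 + 20)*40) = 1/(38*40) = 1/1520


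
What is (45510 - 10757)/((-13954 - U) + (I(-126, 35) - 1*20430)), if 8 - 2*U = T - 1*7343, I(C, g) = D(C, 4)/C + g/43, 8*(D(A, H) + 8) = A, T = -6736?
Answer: -753167016/897795055 ≈ -0.83891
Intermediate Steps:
D(A, H) = -8 + A/8
I(C, g) = g/43 + (-8 + C/8)/C (I(C, g) = (-8 + C/8)/C + g/43 = g/43 + (-8 + C/8)/C)
U = 14087/2 (U = 4 - (-6736 - 1*7343)/2 = 4 - (-6736 - 7343)/2 = 4 - ½*(-14079) = 4 + 14079/2 = 14087/2 ≈ 7043.5)
(45510 - 10757)/((-13954 - U) + (I(-126, 35) - 1*20430)) = (45510 - 10757)/((-13954 - 1*14087/2) + ((⅛ - 8/(-126) + (1/43)*35) - 1*20430)) = 34753/((-13954 - 14087/2) + ((⅛ - 8*(-1/126) + 35/43) - 20430)) = 34753/(-41995/2 + ((⅛ + 4/63 + 35/43) - 20430)) = 34753/(-41995/2 + (21725/21672 - 20430)) = 34753/(-41995/2 - 442737235/21672) = 34753/(-897795055/21672) = 34753*(-21672/897795055) = -753167016/897795055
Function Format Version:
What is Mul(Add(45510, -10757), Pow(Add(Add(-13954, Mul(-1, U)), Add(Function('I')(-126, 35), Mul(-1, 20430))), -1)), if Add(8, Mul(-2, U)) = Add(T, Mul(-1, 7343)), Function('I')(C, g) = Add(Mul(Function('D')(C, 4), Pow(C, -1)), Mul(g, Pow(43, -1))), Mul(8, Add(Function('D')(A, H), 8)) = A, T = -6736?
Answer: Rational(-753167016, 897795055) ≈ -0.83891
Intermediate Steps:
Function('D')(A, H) = Add(-8, Mul(Rational(1, 8), A))
Function('I')(C, g) = Add(Mul(Rational(1, 43), g), Mul(Pow(C, -1), Add(-8, Mul(Rational(1, 8), C)))) (Function('I')(C, g) = Add(Mul(Add(-8, Mul(Rational(1, 8), C)), Pow(C, -1)), Mul(g, Pow(43, -1))) = Add(Mul(Pow(C, -1), Add(-8, Mul(Rational(1, 8), C))), Mul(g, Rational(1, 43))) = Add(Mul(Pow(C, -1), Add(-8, Mul(Rational(1, 8), C))), Mul(Rational(1, 43), g)) = Add(Mul(Rational(1, 43), g), Mul(Pow(C, -1), Add(-8, Mul(Rational(1, 8), C)))))
U = Rational(14087, 2) (U = Add(4, Mul(Rational(-1, 2), Add(-6736, Mul(-1, 7343)))) = Add(4, Mul(Rational(-1, 2), Add(-6736, -7343))) = Add(4, Mul(Rational(-1, 2), -14079)) = Add(4, Rational(14079, 2)) = Rational(14087, 2) ≈ 7043.5)
Mul(Add(45510, -10757), Pow(Add(Add(-13954, Mul(-1, U)), Add(Function('I')(-126, 35), Mul(-1, 20430))), -1)) = Mul(Add(45510, -10757), Pow(Add(Add(-13954, Mul(-1, Rational(14087, 2))), Add(Add(Rational(1, 8), Mul(-8, Pow(-126, -1)), Mul(Rational(1, 43), 35)), Mul(-1, 20430))), -1)) = Mul(34753, Pow(Add(Add(-13954, Rational(-14087, 2)), Add(Add(Rational(1, 8), Mul(-8, Rational(-1, 126)), Rational(35, 43)), -20430)), -1)) = Mul(34753, Pow(Add(Rational(-41995, 2), Add(Add(Rational(1, 8), Rational(4, 63), Rational(35, 43)), -20430)), -1)) = Mul(34753, Pow(Add(Rational(-41995, 2), Add(Rational(21725, 21672), -20430)), -1)) = Mul(34753, Pow(Add(Rational(-41995, 2), Rational(-442737235, 21672)), -1)) = Mul(34753, Pow(Rational(-897795055, 21672), -1)) = Mul(34753, Rational(-21672, 897795055)) = Rational(-753167016, 897795055)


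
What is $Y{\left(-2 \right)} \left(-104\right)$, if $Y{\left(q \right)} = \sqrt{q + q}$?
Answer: $- 208 i \approx - 208.0 i$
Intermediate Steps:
$Y{\left(q \right)} = \sqrt{2} \sqrt{q}$ ($Y{\left(q \right)} = \sqrt{2 q} = \sqrt{2} \sqrt{q}$)
$Y{\left(-2 \right)} \left(-104\right) = \sqrt{2} \sqrt{-2} \left(-104\right) = \sqrt{2} i \sqrt{2} \left(-104\right) = 2 i \left(-104\right) = - 208 i$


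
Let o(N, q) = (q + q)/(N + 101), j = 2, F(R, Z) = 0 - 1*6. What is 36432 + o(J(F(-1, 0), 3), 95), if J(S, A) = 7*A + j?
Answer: 2258879/62 ≈ 36434.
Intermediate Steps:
F(R, Z) = -6 (F(R, Z) = 0 - 6 = -6)
J(S, A) = 2 + 7*A (J(S, A) = 7*A + 2 = 2 + 7*A)
o(N, q) = 2*q/(101 + N) (o(N, q) = (2*q)/(101 + N) = 2*q/(101 + N))
36432 + o(J(F(-1, 0), 3), 95) = 36432 + 2*95/(101 + (2 + 7*3)) = 36432 + 2*95/(101 + (2 + 21)) = 36432 + 2*95/(101 + 23) = 36432 + 2*95/124 = 36432 + 2*95*(1/124) = 36432 + 95/62 = 2258879/62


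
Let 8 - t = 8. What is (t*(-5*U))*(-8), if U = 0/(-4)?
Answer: 0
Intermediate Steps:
t = 0 (t = 8 - 1*8 = 8 - 8 = 0)
U = 0 (U = 0*(-1/4) = 0)
(t*(-5*U))*(-8) = (0*(-5*0))*(-8) = (0*0)*(-8) = 0*(-8) = 0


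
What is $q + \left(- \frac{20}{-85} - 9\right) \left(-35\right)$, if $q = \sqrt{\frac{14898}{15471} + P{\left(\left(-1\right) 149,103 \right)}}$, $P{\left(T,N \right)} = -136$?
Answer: $\frac{5215}{17} + \frac{i \sqrt{10938}}{9} \approx 306.76 + 11.621 i$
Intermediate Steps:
$q = \frac{i \sqrt{10938}}{9}$ ($q = \sqrt{\frac{14898}{15471} - 136} = \sqrt{14898 \cdot \frac{1}{15471} - 136} = \sqrt{\frac{26}{27} - 136} = \sqrt{- \frac{3646}{27}} = \frac{i \sqrt{10938}}{9} \approx 11.621 i$)
$q + \left(- \frac{20}{-85} - 9\right) \left(-35\right) = \frac{i \sqrt{10938}}{9} + \left(- \frac{20}{-85} - 9\right) \left(-35\right) = \frac{i \sqrt{10938}}{9} + \left(\left(-20\right) \left(- \frac{1}{85}\right) - 9\right) \left(-35\right) = \frac{i \sqrt{10938}}{9} + \left(\frac{4}{17} - 9\right) \left(-35\right) = \frac{i \sqrt{10938}}{9} - - \frac{5215}{17} = \frac{i \sqrt{10938}}{9} + \frac{5215}{17} = \frac{5215}{17} + \frac{i \sqrt{10938}}{9}$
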